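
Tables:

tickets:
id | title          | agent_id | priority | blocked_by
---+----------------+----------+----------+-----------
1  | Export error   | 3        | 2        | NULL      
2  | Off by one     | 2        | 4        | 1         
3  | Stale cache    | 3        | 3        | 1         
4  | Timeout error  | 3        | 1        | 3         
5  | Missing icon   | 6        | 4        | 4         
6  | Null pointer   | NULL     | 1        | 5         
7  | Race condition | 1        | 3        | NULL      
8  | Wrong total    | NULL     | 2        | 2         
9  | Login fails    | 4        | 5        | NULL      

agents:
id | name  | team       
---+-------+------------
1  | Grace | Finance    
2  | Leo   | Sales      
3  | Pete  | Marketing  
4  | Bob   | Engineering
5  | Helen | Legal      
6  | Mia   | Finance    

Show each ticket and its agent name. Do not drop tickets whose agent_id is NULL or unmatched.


LEFT JOIN keeps every row from tickets (the left table); where agent_id has no match in agents, the agent columns become NULL. Walk through each ticket:
  - ticket 1 (Export error): agent_id=3 -> matches Pete
  - ticket 2 (Off by one): agent_id=2 -> matches Leo
  - ticket 3 (Stale cache): agent_id=3 -> matches Pete
  - ticket 4 (Timeout error): agent_id=3 -> matches Pete
  - ticket 5 (Missing icon): agent_id=6 -> matches Mia
  - ticket 6 (Null pointer): agent_id=NULL, no match -> kept with NULL
  - ticket 7 (Race condition): agent_id=1 -> matches Grace
  - ticket 8 (Wrong total): agent_id=NULL, no match -> kept with NULL
  - ticket 9 (Login fails): agent_id=4 -> matches Bob
All 9 rows appear; 2 have NULL agent.

SQL:
SELECT a.title, b.name AS agent
FROM tickets a
LEFT JOIN agents b ON a.agent_id = b.id

Result:
title          | agent
---------------+------
Export error   | Pete 
Off by one     | Leo  
Stale cache    | Pete 
Timeout error  | Pete 
Missing icon   | Mia  
Null pointer   | NULL 
Race condition | Grace
Wrong total    | NULL 
Login fails    | Bob  


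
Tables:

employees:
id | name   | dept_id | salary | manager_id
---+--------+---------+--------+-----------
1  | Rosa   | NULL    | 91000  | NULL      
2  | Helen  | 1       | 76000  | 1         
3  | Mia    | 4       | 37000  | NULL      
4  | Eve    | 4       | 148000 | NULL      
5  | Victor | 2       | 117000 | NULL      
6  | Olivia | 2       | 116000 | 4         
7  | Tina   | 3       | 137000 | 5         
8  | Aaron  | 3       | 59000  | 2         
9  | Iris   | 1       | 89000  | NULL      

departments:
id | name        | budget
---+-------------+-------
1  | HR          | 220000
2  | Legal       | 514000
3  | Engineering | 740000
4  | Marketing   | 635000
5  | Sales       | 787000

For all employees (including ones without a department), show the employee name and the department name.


LEFT JOIN keeps every row from employees (the left table); where dept_id has no match in departments, the department columns become NULL. Walk through each employee:
  - employee 1 (Rosa): dept_id=NULL, no match -> kept with NULL
  - employee 2 (Helen): dept_id=1 -> matches HR
  - employee 3 (Mia): dept_id=4 -> matches Marketing
  - employee 4 (Eve): dept_id=4 -> matches Marketing
  - employee 5 (Victor): dept_id=2 -> matches Legal
  - employee 6 (Olivia): dept_id=2 -> matches Legal
  - employee 7 (Tina): dept_id=3 -> matches Engineering
  - employee 8 (Aaron): dept_id=3 -> matches Engineering
  - employee 9 (Iris): dept_id=1 -> matches HR
All 9 rows appear; 1 has NULL department.

SQL:
SELECT a.name, b.name AS department
FROM employees a
LEFT JOIN departments b ON a.dept_id = b.id

Result:
name   | department 
-------+------------
Rosa   | NULL       
Helen  | HR         
Mia    | Marketing  
Eve    | Marketing  
Victor | Legal      
Olivia | Legal      
Tina   | Engineering
Aaron  | Engineering
Iris   | HR         


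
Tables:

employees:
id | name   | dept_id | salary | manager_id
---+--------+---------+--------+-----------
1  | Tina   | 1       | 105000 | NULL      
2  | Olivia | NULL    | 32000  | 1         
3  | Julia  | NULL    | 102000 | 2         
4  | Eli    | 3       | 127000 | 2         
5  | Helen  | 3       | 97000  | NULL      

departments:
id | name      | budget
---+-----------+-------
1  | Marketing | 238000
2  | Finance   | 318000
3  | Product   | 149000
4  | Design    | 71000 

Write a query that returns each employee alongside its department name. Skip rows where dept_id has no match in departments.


INNER JOIN keeps only employees rows whose dept_id matches an id in departments. Walk through each employee:
  - employee 1 (Tina): dept_id=1 -> matches Marketing
  - employee 2 (Olivia): dept_id=NULL, no match -> dropped
  - employee 3 (Julia): dept_id=NULL, no match -> dropped
  - employee 4 (Eli): dept_id=3 -> matches Product
  - employee 5 (Helen): dept_id=3 -> matches Product
So 2 of 5 rows are dropped.

SQL:
SELECT a.name, b.name AS department
FROM employees a
INNER JOIN departments b ON a.dept_id = b.id

Result:
name  | department
------+-----------
Tina  | Marketing 
Eli   | Product   
Helen | Product   


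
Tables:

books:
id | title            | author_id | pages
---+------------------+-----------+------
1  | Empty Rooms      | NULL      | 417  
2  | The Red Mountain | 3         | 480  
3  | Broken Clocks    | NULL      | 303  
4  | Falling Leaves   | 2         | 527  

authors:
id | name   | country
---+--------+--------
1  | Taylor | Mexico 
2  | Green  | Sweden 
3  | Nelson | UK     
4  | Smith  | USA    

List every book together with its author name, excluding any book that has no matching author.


INNER JOIN keeps only books rows whose author_id matches an id in authors. Walk through each book:
  - book 1 (Empty Rooms): author_id=NULL, no match -> dropped
  - book 2 (The Red Mountain): author_id=3 -> matches Nelson
  - book 3 (Broken Clocks): author_id=NULL, no match -> dropped
  - book 4 (Falling Leaves): author_id=2 -> matches Green
So 2 of 4 rows are dropped.

SQL:
SELECT a.title, b.name AS author
FROM books a
INNER JOIN authors b ON a.author_id = b.id

Result:
title            | author
-----------------+-------
The Red Mountain | Nelson
Falling Leaves   | Green 


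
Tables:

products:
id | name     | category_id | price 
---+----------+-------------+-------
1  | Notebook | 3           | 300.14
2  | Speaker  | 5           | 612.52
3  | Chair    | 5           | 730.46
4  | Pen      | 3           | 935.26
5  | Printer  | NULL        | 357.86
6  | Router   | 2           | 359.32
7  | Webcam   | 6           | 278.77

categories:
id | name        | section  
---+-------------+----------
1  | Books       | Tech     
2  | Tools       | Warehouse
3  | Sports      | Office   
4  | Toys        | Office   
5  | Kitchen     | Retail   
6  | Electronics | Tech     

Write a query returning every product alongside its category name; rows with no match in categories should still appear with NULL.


LEFT JOIN keeps every row from products (the left table); where category_id has no match in categories, the category columns become NULL. Walk through each product:
  - product 1 (Notebook): category_id=3 -> matches Sports
  - product 2 (Speaker): category_id=5 -> matches Kitchen
  - product 3 (Chair): category_id=5 -> matches Kitchen
  - product 4 (Pen): category_id=3 -> matches Sports
  - product 5 (Printer): category_id=NULL, no match -> kept with NULL
  - product 6 (Router): category_id=2 -> matches Tools
  - product 7 (Webcam): category_id=6 -> matches Electronics
All 7 rows appear; 1 has NULL category.

SQL:
SELECT a.name, b.name AS category
FROM products a
LEFT JOIN categories b ON a.category_id = b.id

Result:
name     | category   
---------+------------
Notebook | Sports     
Speaker  | Kitchen    
Chair    | Kitchen    
Pen      | Sports     
Printer  | NULL       
Router   | Tools      
Webcam   | Electronics


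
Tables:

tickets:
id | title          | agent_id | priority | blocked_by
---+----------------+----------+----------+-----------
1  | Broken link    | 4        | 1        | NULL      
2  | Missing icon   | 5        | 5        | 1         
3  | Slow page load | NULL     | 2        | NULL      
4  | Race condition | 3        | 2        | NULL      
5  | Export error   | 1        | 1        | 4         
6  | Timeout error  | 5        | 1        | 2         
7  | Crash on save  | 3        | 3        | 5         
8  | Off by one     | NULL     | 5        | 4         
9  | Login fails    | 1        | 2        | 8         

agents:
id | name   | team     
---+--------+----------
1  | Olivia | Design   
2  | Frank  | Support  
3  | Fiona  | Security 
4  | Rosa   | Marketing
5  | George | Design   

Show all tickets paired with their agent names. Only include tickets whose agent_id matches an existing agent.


INNER JOIN keeps only tickets rows whose agent_id matches an id in agents. Walk through each ticket:
  - ticket 1 (Broken link): agent_id=4 -> matches Rosa
  - ticket 2 (Missing icon): agent_id=5 -> matches George
  - ticket 3 (Slow page load): agent_id=NULL, no match -> dropped
  - ticket 4 (Race condition): agent_id=3 -> matches Fiona
  - ticket 5 (Export error): agent_id=1 -> matches Olivia
  - ticket 6 (Timeout error): agent_id=5 -> matches George
  - ticket 7 (Crash on save): agent_id=3 -> matches Fiona
  - ticket 8 (Off by one): agent_id=NULL, no match -> dropped
  - ticket 9 (Login fails): agent_id=1 -> matches Olivia
So 2 of 9 rows are dropped.

SQL:
SELECT a.title, b.name AS agent
FROM tickets a
INNER JOIN agents b ON a.agent_id = b.id

Result:
title          | agent 
---------------+-------
Broken link    | Rosa  
Missing icon   | George
Race condition | Fiona 
Export error   | Olivia
Timeout error  | George
Crash on save  | Fiona 
Login fails    | Olivia


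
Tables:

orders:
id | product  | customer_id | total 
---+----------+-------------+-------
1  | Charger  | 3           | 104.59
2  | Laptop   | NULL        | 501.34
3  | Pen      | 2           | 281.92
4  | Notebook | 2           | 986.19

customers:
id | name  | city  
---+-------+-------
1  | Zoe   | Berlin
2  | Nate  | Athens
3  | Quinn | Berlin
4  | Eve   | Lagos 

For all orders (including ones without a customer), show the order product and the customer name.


LEFT JOIN keeps every row from orders (the left table); where customer_id has no match in customers, the customer columns become NULL. Walk through each order:
  - order 1 (Charger): customer_id=3 -> matches Quinn
  - order 2 (Laptop): customer_id=NULL, no match -> kept with NULL
  - order 3 (Pen): customer_id=2 -> matches Nate
  - order 4 (Notebook): customer_id=2 -> matches Nate
All 4 rows appear; 1 has NULL customer.

SQL:
SELECT a.product, b.name AS customer
FROM orders a
LEFT JOIN customers b ON a.customer_id = b.id

Result:
product  | customer
---------+---------
Charger  | Quinn   
Laptop   | NULL    
Pen      | Nate    
Notebook | Nate    


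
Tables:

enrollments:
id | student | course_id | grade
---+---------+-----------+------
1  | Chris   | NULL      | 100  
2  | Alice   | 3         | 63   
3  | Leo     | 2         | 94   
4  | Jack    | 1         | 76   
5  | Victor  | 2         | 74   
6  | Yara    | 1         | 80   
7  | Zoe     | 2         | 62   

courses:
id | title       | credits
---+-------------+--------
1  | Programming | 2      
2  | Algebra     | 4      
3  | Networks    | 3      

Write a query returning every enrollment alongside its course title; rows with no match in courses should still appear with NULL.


LEFT JOIN keeps every row from enrollments (the left table); where course_id has no match in courses, the course columns become NULL. Walk through each enrollment:
  - enrollment 1 (Chris): course_id=NULL, no match -> kept with NULL
  - enrollment 2 (Alice): course_id=3 -> matches Networks
  - enrollment 3 (Leo): course_id=2 -> matches Algebra
  - enrollment 4 (Jack): course_id=1 -> matches Programming
  - enrollment 5 (Victor): course_id=2 -> matches Algebra
  - enrollment 6 (Yara): course_id=1 -> matches Programming
  - enrollment 7 (Zoe): course_id=2 -> matches Algebra
All 7 rows appear; 1 has NULL course.

SQL:
SELECT a.student, b.title AS course
FROM enrollments a
LEFT JOIN courses b ON a.course_id = b.id

Result:
student | course     
--------+------------
Chris   | NULL       
Alice   | Networks   
Leo     | Algebra    
Jack    | Programming
Victor  | Algebra    
Yara    | Programming
Zoe     | Algebra    


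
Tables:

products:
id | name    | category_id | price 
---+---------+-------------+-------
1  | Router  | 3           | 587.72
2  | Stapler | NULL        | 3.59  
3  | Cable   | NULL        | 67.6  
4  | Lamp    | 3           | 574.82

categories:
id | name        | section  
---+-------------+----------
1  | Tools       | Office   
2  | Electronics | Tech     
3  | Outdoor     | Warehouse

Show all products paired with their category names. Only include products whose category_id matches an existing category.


INNER JOIN keeps only products rows whose category_id matches an id in categories. Walk through each product:
  - product 1 (Router): category_id=3 -> matches Outdoor
  - product 2 (Stapler): category_id=NULL, no match -> dropped
  - product 3 (Cable): category_id=NULL, no match -> dropped
  - product 4 (Lamp): category_id=3 -> matches Outdoor
So 2 of 4 rows are dropped.

SQL:
SELECT a.name, b.name AS category
FROM products a
INNER JOIN categories b ON a.category_id = b.id

Result:
name   | category
-------+---------
Router | Outdoor 
Lamp   | Outdoor 


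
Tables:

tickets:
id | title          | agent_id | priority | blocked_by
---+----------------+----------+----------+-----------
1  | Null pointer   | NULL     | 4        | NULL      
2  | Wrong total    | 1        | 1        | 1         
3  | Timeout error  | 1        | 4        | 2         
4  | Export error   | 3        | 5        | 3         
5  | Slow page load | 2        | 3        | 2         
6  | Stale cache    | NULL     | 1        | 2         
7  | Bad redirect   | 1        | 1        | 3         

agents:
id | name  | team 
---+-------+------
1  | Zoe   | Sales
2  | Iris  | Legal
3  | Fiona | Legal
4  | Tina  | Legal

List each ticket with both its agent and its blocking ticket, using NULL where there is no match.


Two LEFT JOINs from the same base table tickets: one to agents via agent_id, one to tickets itself via blocked_by. Both are LEFT so every ticket is preserved.
Match against agents:
  - ticket 1 (Null pointer): agent_id=NULL, no match -> kept with NULL
  - ticket 2 (Wrong total): agent_id=1 -> matches Zoe
  - ticket 3 (Timeout error): agent_id=1 -> matches Zoe
  - ticket 4 (Export error): agent_id=3 -> matches Fiona
  - ticket 5 (Slow page load): agent_id=2 -> matches Iris
  - ticket 6 (Stale cache): agent_id=NULL, no match -> kept with NULL
  - ticket 7 (Bad redirect): agent_id=1 -> matches Zoe
Match against tickets (self):
  - ticket 1 (Null pointer): blocked_by=NULL -> NULL
  - ticket 2 (Wrong total): blocked_by=1 -> Null pointer
  - ticket 3 (Timeout error): blocked_by=2 -> Wrong total
  - ticket 4 (Export error): blocked_by=3 -> Timeout error
  - ticket 5 (Slow page load): blocked_by=2 -> Wrong total
  - ticket 6 (Stale cache): blocked_by=2 -> Wrong total
  - ticket 7 (Bad redirect): blocked_by=3 -> Timeout error

SQL:
SELECT a.title, b.name AS agent, c.title AS blocked_by
FROM tickets a
LEFT JOIN agents b ON a.agent_id = b.id
LEFT JOIN tickets c ON a.blocked_by = c.id

Result:
title          | agent | blocked_by   
---------------+-------+--------------
Null pointer   | NULL  | NULL         
Wrong total    | Zoe   | Null pointer 
Timeout error  | Zoe   | Wrong total  
Export error   | Fiona | Timeout error
Slow page load | Iris  | Wrong total  
Stale cache    | NULL  | Wrong total  
Bad redirect   | Zoe   | Timeout error


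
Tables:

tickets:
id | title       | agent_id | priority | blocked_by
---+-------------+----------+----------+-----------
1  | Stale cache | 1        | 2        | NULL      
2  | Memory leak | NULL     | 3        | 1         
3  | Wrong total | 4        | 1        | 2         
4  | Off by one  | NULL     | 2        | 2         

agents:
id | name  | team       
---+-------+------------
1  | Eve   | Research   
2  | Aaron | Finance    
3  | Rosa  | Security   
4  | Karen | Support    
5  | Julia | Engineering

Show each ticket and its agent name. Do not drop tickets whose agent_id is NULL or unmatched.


LEFT JOIN keeps every row from tickets (the left table); where agent_id has no match in agents, the agent columns become NULL. Walk through each ticket:
  - ticket 1 (Stale cache): agent_id=1 -> matches Eve
  - ticket 2 (Memory leak): agent_id=NULL, no match -> kept with NULL
  - ticket 3 (Wrong total): agent_id=4 -> matches Karen
  - ticket 4 (Off by one): agent_id=NULL, no match -> kept with NULL
All 4 rows appear; 2 have NULL agent.

SQL:
SELECT a.title, b.name AS agent
FROM tickets a
LEFT JOIN agents b ON a.agent_id = b.id

Result:
title       | agent
------------+------
Stale cache | Eve  
Memory leak | NULL 
Wrong total | Karen
Off by one  | NULL 


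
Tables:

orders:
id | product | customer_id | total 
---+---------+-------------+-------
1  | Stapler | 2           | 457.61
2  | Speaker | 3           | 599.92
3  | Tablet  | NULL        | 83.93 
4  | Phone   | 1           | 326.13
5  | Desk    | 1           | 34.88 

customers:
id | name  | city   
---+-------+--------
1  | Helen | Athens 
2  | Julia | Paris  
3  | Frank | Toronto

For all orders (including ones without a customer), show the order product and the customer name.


LEFT JOIN keeps every row from orders (the left table); where customer_id has no match in customers, the customer columns become NULL. Walk through each order:
  - order 1 (Stapler): customer_id=2 -> matches Julia
  - order 2 (Speaker): customer_id=3 -> matches Frank
  - order 3 (Tablet): customer_id=NULL, no match -> kept with NULL
  - order 4 (Phone): customer_id=1 -> matches Helen
  - order 5 (Desk): customer_id=1 -> matches Helen
All 5 rows appear; 1 has NULL customer.

SQL:
SELECT a.product, b.name AS customer
FROM orders a
LEFT JOIN customers b ON a.customer_id = b.id

Result:
product | customer
--------+---------
Stapler | Julia   
Speaker | Frank   
Tablet  | NULL    
Phone   | Helen   
Desk    | Helen   


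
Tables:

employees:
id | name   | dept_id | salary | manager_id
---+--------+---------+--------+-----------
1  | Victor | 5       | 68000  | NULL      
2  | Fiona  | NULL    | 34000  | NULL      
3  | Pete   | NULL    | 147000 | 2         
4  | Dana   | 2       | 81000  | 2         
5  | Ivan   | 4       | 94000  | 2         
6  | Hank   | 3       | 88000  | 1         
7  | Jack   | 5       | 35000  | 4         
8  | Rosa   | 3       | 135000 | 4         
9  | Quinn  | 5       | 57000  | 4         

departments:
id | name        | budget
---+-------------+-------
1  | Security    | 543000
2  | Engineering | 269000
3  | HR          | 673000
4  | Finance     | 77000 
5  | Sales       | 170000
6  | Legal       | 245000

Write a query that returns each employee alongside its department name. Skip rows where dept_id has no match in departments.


INNER JOIN keeps only employees rows whose dept_id matches an id in departments. Walk through each employee:
  - employee 1 (Victor): dept_id=5 -> matches Sales
  - employee 2 (Fiona): dept_id=NULL, no match -> dropped
  - employee 3 (Pete): dept_id=NULL, no match -> dropped
  - employee 4 (Dana): dept_id=2 -> matches Engineering
  - employee 5 (Ivan): dept_id=4 -> matches Finance
  - employee 6 (Hank): dept_id=3 -> matches HR
  - employee 7 (Jack): dept_id=5 -> matches Sales
  - employee 8 (Rosa): dept_id=3 -> matches HR
  - employee 9 (Quinn): dept_id=5 -> matches Sales
So 2 of 9 rows are dropped.

SQL:
SELECT a.name, b.name AS department
FROM employees a
INNER JOIN departments b ON a.dept_id = b.id

Result:
name   | department 
-------+------------
Victor | Sales      
Dana   | Engineering
Ivan   | Finance    
Hank   | HR         
Jack   | Sales      
Rosa   | HR         
Quinn  | Sales      


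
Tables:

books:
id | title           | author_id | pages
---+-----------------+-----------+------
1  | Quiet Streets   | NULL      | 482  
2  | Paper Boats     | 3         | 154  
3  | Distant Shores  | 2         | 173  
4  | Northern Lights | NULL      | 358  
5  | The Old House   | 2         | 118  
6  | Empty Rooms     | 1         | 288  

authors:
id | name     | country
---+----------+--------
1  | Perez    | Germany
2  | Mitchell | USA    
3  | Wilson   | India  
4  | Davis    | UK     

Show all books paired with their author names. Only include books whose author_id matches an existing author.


INNER JOIN keeps only books rows whose author_id matches an id in authors. Walk through each book:
  - book 1 (Quiet Streets): author_id=NULL, no match -> dropped
  - book 2 (Paper Boats): author_id=3 -> matches Wilson
  - book 3 (Distant Shores): author_id=2 -> matches Mitchell
  - book 4 (Northern Lights): author_id=NULL, no match -> dropped
  - book 5 (The Old House): author_id=2 -> matches Mitchell
  - book 6 (Empty Rooms): author_id=1 -> matches Perez
So 2 of 6 rows are dropped.

SQL:
SELECT a.title, b.name AS author
FROM books a
INNER JOIN authors b ON a.author_id = b.id

Result:
title          | author  
---------------+---------
Paper Boats    | Wilson  
Distant Shores | Mitchell
The Old House  | Mitchell
Empty Rooms    | Perez   


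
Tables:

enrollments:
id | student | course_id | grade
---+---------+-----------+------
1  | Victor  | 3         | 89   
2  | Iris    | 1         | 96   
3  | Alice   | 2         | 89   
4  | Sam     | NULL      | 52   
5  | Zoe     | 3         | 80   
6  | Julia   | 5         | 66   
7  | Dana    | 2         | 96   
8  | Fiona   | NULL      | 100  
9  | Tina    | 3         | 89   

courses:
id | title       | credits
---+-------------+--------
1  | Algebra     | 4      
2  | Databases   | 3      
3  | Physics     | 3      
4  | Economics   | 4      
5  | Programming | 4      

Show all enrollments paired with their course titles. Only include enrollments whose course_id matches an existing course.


INNER JOIN keeps only enrollments rows whose course_id matches an id in courses. Walk through each enrollment:
  - enrollment 1 (Victor): course_id=3 -> matches Physics
  - enrollment 2 (Iris): course_id=1 -> matches Algebra
  - enrollment 3 (Alice): course_id=2 -> matches Databases
  - enrollment 4 (Sam): course_id=NULL, no match -> dropped
  - enrollment 5 (Zoe): course_id=3 -> matches Physics
  - enrollment 6 (Julia): course_id=5 -> matches Programming
  - enrollment 7 (Dana): course_id=2 -> matches Databases
  - enrollment 8 (Fiona): course_id=NULL, no match -> dropped
  - enrollment 9 (Tina): course_id=3 -> matches Physics
So 2 of 9 rows are dropped.

SQL:
SELECT a.student, b.title AS course
FROM enrollments a
INNER JOIN courses b ON a.course_id = b.id

Result:
student | course     
--------+------------
Victor  | Physics    
Iris    | Algebra    
Alice   | Databases  
Zoe     | Physics    
Julia   | Programming
Dana    | Databases  
Tina    | Physics    


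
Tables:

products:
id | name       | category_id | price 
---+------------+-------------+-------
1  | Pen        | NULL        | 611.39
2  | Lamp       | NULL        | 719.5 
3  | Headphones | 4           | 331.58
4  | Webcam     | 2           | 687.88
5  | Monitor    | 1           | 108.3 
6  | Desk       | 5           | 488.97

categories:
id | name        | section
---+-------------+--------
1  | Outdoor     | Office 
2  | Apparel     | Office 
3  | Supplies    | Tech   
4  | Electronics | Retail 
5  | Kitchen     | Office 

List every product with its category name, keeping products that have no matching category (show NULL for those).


LEFT JOIN keeps every row from products (the left table); where category_id has no match in categories, the category columns become NULL. Walk through each product:
  - product 1 (Pen): category_id=NULL, no match -> kept with NULL
  - product 2 (Lamp): category_id=NULL, no match -> kept with NULL
  - product 3 (Headphones): category_id=4 -> matches Electronics
  - product 4 (Webcam): category_id=2 -> matches Apparel
  - product 5 (Monitor): category_id=1 -> matches Outdoor
  - product 6 (Desk): category_id=5 -> matches Kitchen
All 6 rows appear; 2 have NULL category.

SQL:
SELECT a.name, b.name AS category
FROM products a
LEFT JOIN categories b ON a.category_id = b.id

Result:
name       | category   
-----------+------------
Pen        | NULL       
Lamp       | NULL       
Headphones | Electronics
Webcam     | Apparel    
Monitor    | Outdoor    
Desk       | Kitchen    


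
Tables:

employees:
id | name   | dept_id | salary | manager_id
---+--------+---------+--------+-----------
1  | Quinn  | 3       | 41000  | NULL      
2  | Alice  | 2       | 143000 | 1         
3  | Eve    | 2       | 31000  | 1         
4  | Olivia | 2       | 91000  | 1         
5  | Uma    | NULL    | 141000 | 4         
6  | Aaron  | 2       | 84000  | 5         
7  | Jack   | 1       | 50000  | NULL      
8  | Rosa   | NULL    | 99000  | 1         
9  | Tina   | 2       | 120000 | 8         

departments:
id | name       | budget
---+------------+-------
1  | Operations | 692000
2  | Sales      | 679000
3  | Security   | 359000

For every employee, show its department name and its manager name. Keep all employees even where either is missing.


Two LEFT JOINs from the same base table employees: one to departments via dept_id, one to employees itself via manager_id. Both are LEFT so every employee is preserved.
Match against departments:
  - employee 1 (Quinn): dept_id=3 -> matches Security
  - employee 2 (Alice): dept_id=2 -> matches Sales
  - employee 3 (Eve): dept_id=2 -> matches Sales
  - employee 4 (Olivia): dept_id=2 -> matches Sales
  - employee 5 (Uma): dept_id=NULL, no match -> kept with NULL
  - employee 6 (Aaron): dept_id=2 -> matches Sales
  - employee 7 (Jack): dept_id=1 -> matches Operations
  - employee 8 (Rosa): dept_id=NULL, no match -> kept with NULL
  - employee 9 (Tina): dept_id=2 -> matches Sales
Match against employees (self):
  - employee 1 (Quinn): manager_id=NULL -> NULL
  - employee 2 (Alice): manager_id=1 -> Quinn
  - employee 3 (Eve): manager_id=1 -> Quinn
  - employee 4 (Olivia): manager_id=1 -> Quinn
  - employee 5 (Uma): manager_id=4 -> Olivia
  - employee 6 (Aaron): manager_id=5 -> Uma
  - employee 7 (Jack): manager_id=NULL -> NULL
  - employee 8 (Rosa): manager_id=1 -> Quinn
  - employee 9 (Tina): manager_id=8 -> Rosa

SQL:
SELECT a.name, b.name AS department, c.name AS manager
FROM employees a
LEFT JOIN departments b ON a.dept_id = b.id
LEFT JOIN employees c ON a.manager_id = c.id

Result:
name   | department | manager
-------+------------+--------
Quinn  | Security   | NULL   
Alice  | Sales      | Quinn  
Eve    | Sales      | Quinn  
Olivia | Sales      | Quinn  
Uma    | NULL       | Olivia 
Aaron  | Sales      | Uma    
Jack   | Operations | NULL   
Rosa   | NULL       | Quinn  
Tina   | Sales      | Rosa   


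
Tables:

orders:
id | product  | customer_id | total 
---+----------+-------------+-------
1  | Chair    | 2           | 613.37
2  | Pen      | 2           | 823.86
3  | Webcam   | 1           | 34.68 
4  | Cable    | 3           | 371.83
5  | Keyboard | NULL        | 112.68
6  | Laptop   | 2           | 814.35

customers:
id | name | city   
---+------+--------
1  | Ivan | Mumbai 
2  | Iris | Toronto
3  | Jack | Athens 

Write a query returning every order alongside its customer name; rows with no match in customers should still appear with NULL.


LEFT JOIN keeps every row from orders (the left table); where customer_id has no match in customers, the customer columns become NULL. Walk through each order:
  - order 1 (Chair): customer_id=2 -> matches Iris
  - order 2 (Pen): customer_id=2 -> matches Iris
  - order 3 (Webcam): customer_id=1 -> matches Ivan
  - order 4 (Cable): customer_id=3 -> matches Jack
  - order 5 (Keyboard): customer_id=NULL, no match -> kept with NULL
  - order 6 (Laptop): customer_id=2 -> matches Iris
All 6 rows appear; 1 has NULL customer.

SQL:
SELECT a.product, b.name AS customer
FROM orders a
LEFT JOIN customers b ON a.customer_id = b.id

Result:
product  | customer
---------+---------
Chair    | Iris    
Pen      | Iris    
Webcam   | Ivan    
Cable    | Jack    
Keyboard | NULL    
Laptop   | Iris    


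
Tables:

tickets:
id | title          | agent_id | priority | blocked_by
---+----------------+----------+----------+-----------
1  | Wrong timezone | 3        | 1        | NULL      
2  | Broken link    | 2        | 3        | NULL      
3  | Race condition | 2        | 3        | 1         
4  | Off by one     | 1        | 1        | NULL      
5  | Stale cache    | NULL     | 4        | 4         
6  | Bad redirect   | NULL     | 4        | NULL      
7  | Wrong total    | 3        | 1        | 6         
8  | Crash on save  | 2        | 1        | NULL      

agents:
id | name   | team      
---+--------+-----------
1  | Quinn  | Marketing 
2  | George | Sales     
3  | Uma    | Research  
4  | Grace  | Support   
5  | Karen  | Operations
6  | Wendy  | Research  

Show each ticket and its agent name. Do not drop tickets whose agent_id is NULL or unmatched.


LEFT JOIN keeps every row from tickets (the left table); where agent_id has no match in agents, the agent columns become NULL. Walk through each ticket:
  - ticket 1 (Wrong timezone): agent_id=3 -> matches Uma
  - ticket 2 (Broken link): agent_id=2 -> matches George
  - ticket 3 (Race condition): agent_id=2 -> matches George
  - ticket 4 (Off by one): agent_id=1 -> matches Quinn
  - ticket 5 (Stale cache): agent_id=NULL, no match -> kept with NULL
  - ticket 6 (Bad redirect): agent_id=NULL, no match -> kept with NULL
  - ticket 7 (Wrong total): agent_id=3 -> matches Uma
  - ticket 8 (Crash on save): agent_id=2 -> matches George
All 8 rows appear; 2 have NULL agent.

SQL:
SELECT a.title, b.name AS agent
FROM tickets a
LEFT JOIN agents b ON a.agent_id = b.id

Result:
title          | agent 
---------------+-------
Wrong timezone | Uma   
Broken link    | George
Race condition | George
Off by one     | Quinn 
Stale cache    | NULL  
Bad redirect   | NULL  
Wrong total    | Uma   
Crash on save  | George


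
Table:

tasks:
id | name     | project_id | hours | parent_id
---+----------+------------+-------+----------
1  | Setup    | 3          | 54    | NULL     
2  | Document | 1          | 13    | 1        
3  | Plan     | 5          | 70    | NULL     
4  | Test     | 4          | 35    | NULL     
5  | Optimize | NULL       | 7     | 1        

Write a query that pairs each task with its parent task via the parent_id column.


This is a self-join: tasks is joined to a second copy of itself, matching each row's parent_id to another row's id. Use LEFT JOIN so rows with parent_id=NULL are kept.
  - task 1 (Setup): parent_id=NULL -> NULL
  - task 2 (Document): parent_id=1 -> Setup
  - task 3 (Plan): parent_id=NULL -> NULL
  - task 4 (Test): parent_id=NULL -> NULL
  - task 5 (Optimize): parent_id=1 -> Setup

SQL:
SELECT a.name AS item, b.name AS parent
FROM tasks a
LEFT JOIN tasks b ON a.parent_id = b.id

Result:
item     | parent
---------+-------
Setup    | NULL  
Document | Setup 
Plan     | NULL  
Test     | NULL  
Optimize | Setup 


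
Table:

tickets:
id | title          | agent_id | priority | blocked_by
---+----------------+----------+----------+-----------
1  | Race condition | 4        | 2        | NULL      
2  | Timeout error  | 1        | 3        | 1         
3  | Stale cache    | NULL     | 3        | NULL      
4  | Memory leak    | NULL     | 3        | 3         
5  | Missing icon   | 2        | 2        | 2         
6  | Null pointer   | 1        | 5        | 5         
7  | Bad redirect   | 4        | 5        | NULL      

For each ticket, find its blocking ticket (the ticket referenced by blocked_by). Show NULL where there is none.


This is a self-join: tickets is joined to a second copy of itself, matching each row's blocked_by to another row's id. Use LEFT JOIN so rows with blocked_by=NULL are kept.
  - ticket 1 (Race condition): blocked_by=NULL -> NULL
  - ticket 2 (Timeout error): blocked_by=1 -> Race condition
  - ticket 3 (Stale cache): blocked_by=NULL -> NULL
  - ticket 4 (Memory leak): blocked_by=3 -> Stale cache
  - ticket 5 (Missing icon): blocked_by=2 -> Timeout error
  - ticket 6 (Null pointer): blocked_by=5 -> Missing icon
  - ticket 7 (Bad redirect): blocked_by=NULL -> NULL

SQL:
SELECT a.title AS item, b.title AS blocked_by
FROM tickets a
LEFT JOIN tickets b ON a.blocked_by = b.id

Result:
item           | blocked_by    
---------------+---------------
Race condition | NULL          
Timeout error  | Race condition
Stale cache    | NULL          
Memory leak    | Stale cache   
Missing icon   | Timeout error 
Null pointer   | Missing icon  
Bad redirect   | NULL          


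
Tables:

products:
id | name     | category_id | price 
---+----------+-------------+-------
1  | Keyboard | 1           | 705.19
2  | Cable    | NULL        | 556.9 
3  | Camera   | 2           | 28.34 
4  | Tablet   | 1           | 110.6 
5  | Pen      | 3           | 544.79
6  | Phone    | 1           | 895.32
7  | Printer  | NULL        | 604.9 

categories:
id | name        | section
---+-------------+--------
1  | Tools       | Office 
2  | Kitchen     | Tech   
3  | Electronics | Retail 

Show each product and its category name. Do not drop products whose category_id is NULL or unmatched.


LEFT JOIN keeps every row from products (the left table); where category_id has no match in categories, the category columns become NULL. Walk through each product:
  - product 1 (Keyboard): category_id=1 -> matches Tools
  - product 2 (Cable): category_id=NULL, no match -> kept with NULL
  - product 3 (Camera): category_id=2 -> matches Kitchen
  - product 4 (Tablet): category_id=1 -> matches Tools
  - product 5 (Pen): category_id=3 -> matches Electronics
  - product 6 (Phone): category_id=1 -> matches Tools
  - product 7 (Printer): category_id=NULL, no match -> kept with NULL
All 7 rows appear; 2 have NULL category.

SQL:
SELECT a.name, b.name AS category
FROM products a
LEFT JOIN categories b ON a.category_id = b.id

Result:
name     | category   
---------+------------
Keyboard | Tools      
Cable    | NULL       
Camera   | Kitchen    
Tablet   | Tools      
Pen      | Electronics
Phone    | Tools      
Printer  | NULL       


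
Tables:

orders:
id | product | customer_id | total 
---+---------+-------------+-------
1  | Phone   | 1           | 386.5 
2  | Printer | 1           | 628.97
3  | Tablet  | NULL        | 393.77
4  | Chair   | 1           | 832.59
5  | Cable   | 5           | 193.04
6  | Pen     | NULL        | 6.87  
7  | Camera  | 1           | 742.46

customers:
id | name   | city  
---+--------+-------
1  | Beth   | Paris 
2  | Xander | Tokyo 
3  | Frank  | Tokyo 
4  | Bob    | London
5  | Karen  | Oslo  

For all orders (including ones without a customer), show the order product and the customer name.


LEFT JOIN keeps every row from orders (the left table); where customer_id has no match in customers, the customer columns become NULL. Walk through each order:
  - order 1 (Phone): customer_id=1 -> matches Beth
  - order 2 (Printer): customer_id=1 -> matches Beth
  - order 3 (Tablet): customer_id=NULL, no match -> kept with NULL
  - order 4 (Chair): customer_id=1 -> matches Beth
  - order 5 (Cable): customer_id=5 -> matches Karen
  - order 6 (Pen): customer_id=NULL, no match -> kept with NULL
  - order 7 (Camera): customer_id=1 -> matches Beth
All 7 rows appear; 2 have NULL customer.

SQL:
SELECT a.product, b.name AS customer
FROM orders a
LEFT JOIN customers b ON a.customer_id = b.id

Result:
product | customer
--------+---------
Phone   | Beth    
Printer | Beth    
Tablet  | NULL    
Chair   | Beth    
Cable   | Karen   
Pen     | NULL    
Camera  | Beth    


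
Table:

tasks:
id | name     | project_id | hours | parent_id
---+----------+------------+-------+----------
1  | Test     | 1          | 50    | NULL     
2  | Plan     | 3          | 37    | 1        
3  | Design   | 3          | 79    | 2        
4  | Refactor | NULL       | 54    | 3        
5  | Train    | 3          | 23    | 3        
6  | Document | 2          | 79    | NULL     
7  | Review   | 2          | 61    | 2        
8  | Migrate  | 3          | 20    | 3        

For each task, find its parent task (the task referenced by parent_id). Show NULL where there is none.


This is a self-join: tasks is joined to a second copy of itself, matching each row's parent_id to another row's id. Use LEFT JOIN so rows with parent_id=NULL are kept.
  - task 1 (Test): parent_id=NULL -> NULL
  - task 2 (Plan): parent_id=1 -> Test
  - task 3 (Design): parent_id=2 -> Plan
  - task 4 (Refactor): parent_id=3 -> Design
  - task 5 (Train): parent_id=3 -> Design
  - task 6 (Document): parent_id=NULL -> NULL
  - task 7 (Review): parent_id=2 -> Plan
  - task 8 (Migrate): parent_id=3 -> Design

SQL:
SELECT a.name AS item, b.name AS parent
FROM tasks a
LEFT JOIN tasks b ON a.parent_id = b.id

Result:
item     | parent
---------+-------
Test     | NULL  
Plan     | Test  
Design   | Plan  
Refactor | Design
Train    | Design
Document | NULL  
Review   | Plan  
Migrate  | Design


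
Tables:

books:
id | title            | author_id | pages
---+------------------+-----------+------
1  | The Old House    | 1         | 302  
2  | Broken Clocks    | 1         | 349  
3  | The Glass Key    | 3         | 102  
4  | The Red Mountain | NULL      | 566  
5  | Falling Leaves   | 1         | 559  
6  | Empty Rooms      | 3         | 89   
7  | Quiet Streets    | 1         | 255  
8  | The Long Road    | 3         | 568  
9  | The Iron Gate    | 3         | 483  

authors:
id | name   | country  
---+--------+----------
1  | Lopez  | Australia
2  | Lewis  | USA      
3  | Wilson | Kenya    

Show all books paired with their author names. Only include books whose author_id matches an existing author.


INNER JOIN keeps only books rows whose author_id matches an id in authors. Walk through each book:
  - book 1 (The Old House): author_id=1 -> matches Lopez
  - book 2 (Broken Clocks): author_id=1 -> matches Lopez
  - book 3 (The Glass Key): author_id=3 -> matches Wilson
  - book 4 (The Red Mountain): author_id=NULL, no match -> dropped
  - book 5 (Falling Leaves): author_id=1 -> matches Lopez
  - book 6 (Empty Rooms): author_id=3 -> matches Wilson
  - book 7 (Quiet Streets): author_id=1 -> matches Lopez
  - book 8 (The Long Road): author_id=3 -> matches Wilson
  - book 9 (The Iron Gate): author_id=3 -> matches Wilson
So 1 of 9 rows is dropped.

SQL:
SELECT a.title, b.name AS author
FROM books a
INNER JOIN authors b ON a.author_id = b.id

Result:
title          | author
---------------+-------
The Old House  | Lopez 
Broken Clocks  | Lopez 
The Glass Key  | Wilson
Falling Leaves | Lopez 
Empty Rooms    | Wilson
Quiet Streets  | Lopez 
The Long Road  | Wilson
The Iron Gate  | Wilson


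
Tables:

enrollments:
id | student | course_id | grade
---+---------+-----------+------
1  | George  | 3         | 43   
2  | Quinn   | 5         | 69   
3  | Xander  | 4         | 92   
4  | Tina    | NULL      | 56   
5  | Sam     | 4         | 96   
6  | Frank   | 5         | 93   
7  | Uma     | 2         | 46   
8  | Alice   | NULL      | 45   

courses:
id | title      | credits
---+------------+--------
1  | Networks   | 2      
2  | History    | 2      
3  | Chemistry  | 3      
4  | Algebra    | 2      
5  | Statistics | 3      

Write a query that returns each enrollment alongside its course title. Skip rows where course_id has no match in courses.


INNER JOIN keeps only enrollments rows whose course_id matches an id in courses. Walk through each enrollment:
  - enrollment 1 (George): course_id=3 -> matches Chemistry
  - enrollment 2 (Quinn): course_id=5 -> matches Statistics
  - enrollment 3 (Xander): course_id=4 -> matches Algebra
  - enrollment 4 (Tina): course_id=NULL, no match -> dropped
  - enrollment 5 (Sam): course_id=4 -> matches Algebra
  - enrollment 6 (Frank): course_id=5 -> matches Statistics
  - enrollment 7 (Uma): course_id=2 -> matches History
  - enrollment 8 (Alice): course_id=NULL, no match -> dropped
So 2 of 8 rows are dropped.

SQL:
SELECT a.student, b.title AS course
FROM enrollments a
INNER JOIN courses b ON a.course_id = b.id

Result:
student | course    
--------+-----------
George  | Chemistry 
Quinn   | Statistics
Xander  | Algebra   
Sam     | Algebra   
Frank   | Statistics
Uma     | History   
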